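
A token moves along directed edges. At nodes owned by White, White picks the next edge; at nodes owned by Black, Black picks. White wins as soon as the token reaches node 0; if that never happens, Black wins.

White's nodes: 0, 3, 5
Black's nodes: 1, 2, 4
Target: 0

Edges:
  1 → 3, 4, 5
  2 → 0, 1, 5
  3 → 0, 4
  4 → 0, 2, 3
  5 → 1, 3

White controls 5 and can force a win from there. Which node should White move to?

A0 = {0}
A1: add {3} — 3 (White) has 3→0.
A2: add {5} — 5 (White) has 5→3.
A3 = A2; e.g. 1 (Black) can still go to 4. Fixed point.
From 5, successor 3 is in the attractor (rank 1); the other successor 1 is not.

3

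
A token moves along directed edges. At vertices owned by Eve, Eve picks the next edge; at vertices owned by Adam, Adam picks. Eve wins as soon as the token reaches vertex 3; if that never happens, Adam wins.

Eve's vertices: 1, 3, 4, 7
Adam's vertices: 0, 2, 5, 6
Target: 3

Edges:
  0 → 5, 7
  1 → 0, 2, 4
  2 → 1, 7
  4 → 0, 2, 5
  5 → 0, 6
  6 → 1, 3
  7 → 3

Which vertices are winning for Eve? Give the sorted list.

A0 = {3}
A1: add {7} — 7 (Eve) has 7→3.
A2 = A1; e.g. 0 (Adam) can still go to 5. Fixed point.
Eve's winning region = {3, 7}.

3, 7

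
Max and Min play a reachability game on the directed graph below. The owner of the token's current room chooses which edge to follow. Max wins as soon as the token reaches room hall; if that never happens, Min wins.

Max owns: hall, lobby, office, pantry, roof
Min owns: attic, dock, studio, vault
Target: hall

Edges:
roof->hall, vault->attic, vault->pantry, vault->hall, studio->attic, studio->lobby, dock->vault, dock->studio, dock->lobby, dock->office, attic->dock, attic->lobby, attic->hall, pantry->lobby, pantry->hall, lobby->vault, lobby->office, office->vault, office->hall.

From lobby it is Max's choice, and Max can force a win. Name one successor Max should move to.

office

A0 = {hall}
A1: add {office, pantry, roof} — roof (Max) has roof→hall; pantry (Max) has pantry→hall; office (Max) has office→hall.
A2: add {lobby} — lobby (Max) has lobby→office.
A3 = A2; e.g. vault (Min) can still go to attic. Fixed point.
From lobby, successor office is in the attractor (rank 1); the other successor vault is not.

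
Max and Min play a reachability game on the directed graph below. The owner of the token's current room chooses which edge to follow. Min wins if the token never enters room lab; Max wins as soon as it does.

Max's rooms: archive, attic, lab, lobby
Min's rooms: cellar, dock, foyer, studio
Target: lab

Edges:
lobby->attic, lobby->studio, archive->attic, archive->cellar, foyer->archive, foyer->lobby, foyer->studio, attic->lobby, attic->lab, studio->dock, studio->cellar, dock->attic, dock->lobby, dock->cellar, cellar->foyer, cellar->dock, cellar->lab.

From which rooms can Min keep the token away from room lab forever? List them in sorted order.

A0 = {lab}
A1: add {attic} — attic (Max) has attic→lab.
A2: add {archive, lobby} — archive (Max) has archive→attic; lobby (Max) has lobby→attic.
A3 = A2; e.g. foyer (Min) can still go to studio. Fixed point.
Max's attractor = {archive, attic, lab, lobby}; Min avoids the target exactly from the complement.

cellar, dock, foyer, studio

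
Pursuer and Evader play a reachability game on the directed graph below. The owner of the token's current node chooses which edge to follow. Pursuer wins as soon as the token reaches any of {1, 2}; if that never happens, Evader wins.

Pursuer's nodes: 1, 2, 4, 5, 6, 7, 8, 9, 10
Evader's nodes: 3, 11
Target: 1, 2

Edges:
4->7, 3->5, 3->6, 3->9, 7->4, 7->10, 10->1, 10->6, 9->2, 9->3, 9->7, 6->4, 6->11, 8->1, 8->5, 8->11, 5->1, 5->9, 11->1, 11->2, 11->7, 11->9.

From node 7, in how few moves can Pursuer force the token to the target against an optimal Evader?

2

A0 = {1, 2}
A1: add {5, 8, 9, 10} — 5 (Pursuer) has 5→1; 8 (Pursuer) has 8→1; 9 (Pursuer) has 9→2; 10 (Pursuer) has 10→1.
A2: add {7} — 7 (Pursuer) has 7→10.
7 enters the attractor at level 2, so Pursuer can force the target in 2 moves from there.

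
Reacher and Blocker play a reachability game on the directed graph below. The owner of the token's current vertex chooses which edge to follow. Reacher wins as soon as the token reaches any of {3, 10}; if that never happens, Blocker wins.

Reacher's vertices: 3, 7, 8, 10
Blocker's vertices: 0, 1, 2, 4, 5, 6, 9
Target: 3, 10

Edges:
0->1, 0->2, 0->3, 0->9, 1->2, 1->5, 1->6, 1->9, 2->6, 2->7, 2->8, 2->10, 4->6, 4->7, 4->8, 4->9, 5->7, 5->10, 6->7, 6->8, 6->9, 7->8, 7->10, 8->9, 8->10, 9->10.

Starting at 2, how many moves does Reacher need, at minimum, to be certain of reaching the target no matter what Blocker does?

3

A0 = {3, 10}
A1: add {7, 8, 9} — 7 (Reacher) has 7→10; 8 (Reacher) has 8→10; 9 (Blocker): all of {10} already in.
A2: add {5, 6} — 5 (Blocker): all of {7, 10} already in; 6 (Blocker): all of {7, 8, 9} already in.
A3: add {2, 4} — 2 (Blocker): all of {6, 7, 8, 10} already in; 4 (Blocker): all of {6, 7, 8, 9} already in.
2 enters the attractor at level 3, so Reacher can force the target in 3 moves from there.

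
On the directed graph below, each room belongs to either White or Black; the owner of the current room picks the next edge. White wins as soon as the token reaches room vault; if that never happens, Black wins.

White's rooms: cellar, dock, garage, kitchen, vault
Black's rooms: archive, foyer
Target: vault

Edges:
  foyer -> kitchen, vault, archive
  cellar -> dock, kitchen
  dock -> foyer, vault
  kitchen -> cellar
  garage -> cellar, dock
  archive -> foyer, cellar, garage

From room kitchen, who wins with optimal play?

A0 = {vault}
A1: add {dock} — dock (White) has dock→vault.
A2: add {cellar, garage} — cellar (White) has cellar→dock; garage (White) has garage→dock.
A3: add {kitchen} — kitchen (White) has kitchen→cellar.
A4 = A3; e.g. foyer (Black) can still go to archive. Fixed point.
kitchen ∈ A3, so White can force the target.

White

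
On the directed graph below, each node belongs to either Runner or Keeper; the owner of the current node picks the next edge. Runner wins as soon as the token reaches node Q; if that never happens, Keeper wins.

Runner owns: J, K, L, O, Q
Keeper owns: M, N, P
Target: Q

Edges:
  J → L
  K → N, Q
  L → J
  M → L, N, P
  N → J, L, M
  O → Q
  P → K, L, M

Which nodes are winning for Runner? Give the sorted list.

A0 = {Q}
A1: add {K, O} — K (Runner) has K→Q; O (Runner) has O→Q.
A2 = A1; e.g. J (Runner) has no edge into A1. Fixed point.
Runner's winning region = {K, O, Q}.

K, O, Q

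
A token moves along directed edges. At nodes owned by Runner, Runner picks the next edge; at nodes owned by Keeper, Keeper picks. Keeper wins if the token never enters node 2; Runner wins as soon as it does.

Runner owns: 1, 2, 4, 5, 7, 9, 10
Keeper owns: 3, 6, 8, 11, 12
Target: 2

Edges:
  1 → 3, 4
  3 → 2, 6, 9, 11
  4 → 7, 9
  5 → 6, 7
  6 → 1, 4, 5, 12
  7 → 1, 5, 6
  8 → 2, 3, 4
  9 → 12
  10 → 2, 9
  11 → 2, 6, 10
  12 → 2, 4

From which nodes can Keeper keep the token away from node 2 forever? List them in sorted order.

1, 3, 4, 5, 6, 7, 8, 9, 11, 12

A0 = {2}
A1: add {10} — 10 (Runner) has 10→2.
A2 = A1; e.g. 1 (Runner) has no edge into A1. Fixed point.
Runner's attractor = {2, 10}; Keeper avoids the target exactly from the complement.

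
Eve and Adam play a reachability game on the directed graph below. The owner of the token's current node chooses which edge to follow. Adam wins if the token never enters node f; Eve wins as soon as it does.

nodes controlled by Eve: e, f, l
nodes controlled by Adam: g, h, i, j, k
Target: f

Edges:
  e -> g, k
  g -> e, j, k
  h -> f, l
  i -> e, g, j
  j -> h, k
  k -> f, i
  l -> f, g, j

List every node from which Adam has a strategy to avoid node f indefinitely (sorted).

e, g, i, j, k

A0 = {f}
A1: add {l} — l (Eve) has l→f.
A2: add {h} — h (Adam): all of {f, l} already in.
A3 = A2; e.g. e (Eve) has no edge into A2. Fixed point.
Eve's attractor = {f, h, l}; Adam avoids the target exactly from the complement.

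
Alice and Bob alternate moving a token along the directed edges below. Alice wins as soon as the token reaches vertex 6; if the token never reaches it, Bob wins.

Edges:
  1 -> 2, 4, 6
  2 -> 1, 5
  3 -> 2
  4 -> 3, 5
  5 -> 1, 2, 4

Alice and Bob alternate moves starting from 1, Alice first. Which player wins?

Track states (vertex, player-to-move).
A0 = {(6,Alice), (6,Bob)}
A1: add {(1,Alice)}.
(1,Alice) ∈ A1 ⇒ Alice forces the target.

Alice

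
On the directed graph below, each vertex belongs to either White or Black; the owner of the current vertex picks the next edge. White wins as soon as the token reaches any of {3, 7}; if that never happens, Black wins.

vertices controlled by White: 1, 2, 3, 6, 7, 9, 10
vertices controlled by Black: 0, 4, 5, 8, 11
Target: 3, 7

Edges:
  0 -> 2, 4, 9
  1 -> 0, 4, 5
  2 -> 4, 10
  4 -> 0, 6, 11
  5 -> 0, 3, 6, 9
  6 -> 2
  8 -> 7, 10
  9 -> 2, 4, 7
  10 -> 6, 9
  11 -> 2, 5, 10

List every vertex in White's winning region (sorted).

2, 3, 6, 7, 8, 9, 10

A0 = {3, 7}
A1: add {9} — 9 (White) has 9→7.
A2: add {10} — 10 (White) has 10→9.
A3: add {2, 8} — 2 (White) has 2→10; 8 (Black): all of {7, 10} already in.
A4: add {6} — 6 (White) has 6→2.
A5 = A4; e.g. 0 (Black) can still go to 4. Fixed point.
White's winning region = {2, 3, 6, 7, 8, 9, 10}.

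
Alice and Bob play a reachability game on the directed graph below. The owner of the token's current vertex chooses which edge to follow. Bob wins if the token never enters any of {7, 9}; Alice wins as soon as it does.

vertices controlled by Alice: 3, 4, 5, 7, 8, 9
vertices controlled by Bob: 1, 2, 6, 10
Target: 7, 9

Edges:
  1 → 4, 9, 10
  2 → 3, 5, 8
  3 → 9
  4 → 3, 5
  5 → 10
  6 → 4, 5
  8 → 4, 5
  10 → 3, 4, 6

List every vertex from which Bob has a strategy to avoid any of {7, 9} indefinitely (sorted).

1, 2, 5, 6, 10

A0 = {7, 9}
A1: add {3} — 3 (Alice) has 3→9.
A2: add {4} — 4 (Alice) has 4→3.
A3: add {8} — 8 (Alice) has 8→4.
A4 = A3; e.g. 1 (Bob) can still go to 10. Fixed point.
Alice's attractor = {3, 4, 7, 8, 9}; Bob avoids the target exactly from the complement.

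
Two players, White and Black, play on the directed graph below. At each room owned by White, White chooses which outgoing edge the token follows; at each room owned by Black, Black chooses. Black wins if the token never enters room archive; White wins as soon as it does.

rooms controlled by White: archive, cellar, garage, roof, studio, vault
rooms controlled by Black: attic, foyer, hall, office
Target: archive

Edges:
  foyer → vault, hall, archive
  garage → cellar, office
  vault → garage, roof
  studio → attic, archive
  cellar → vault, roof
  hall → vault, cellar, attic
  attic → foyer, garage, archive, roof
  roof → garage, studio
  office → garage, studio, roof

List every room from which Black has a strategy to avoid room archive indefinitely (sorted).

attic, foyer, hall

A0 = {archive}
A1: add {studio} — studio (White) has studio→archive.
A2: add {roof} — roof (White) has roof→studio.
A3: add {cellar, vault} — vault (White) has vault→roof; cellar (White) has cellar→roof.
A4: add {garage} — garage (White) has garage→cellar.
A5: add {office} — office (Black): all of {garage, studio, roof} already in.
A6 = A5; e.g. foyer (Black) can still go to hall. Fixed point.
White's attractor = {archive, cellar, garage, office, roof, studio, vault}; Black avoids the target exactly from the complement.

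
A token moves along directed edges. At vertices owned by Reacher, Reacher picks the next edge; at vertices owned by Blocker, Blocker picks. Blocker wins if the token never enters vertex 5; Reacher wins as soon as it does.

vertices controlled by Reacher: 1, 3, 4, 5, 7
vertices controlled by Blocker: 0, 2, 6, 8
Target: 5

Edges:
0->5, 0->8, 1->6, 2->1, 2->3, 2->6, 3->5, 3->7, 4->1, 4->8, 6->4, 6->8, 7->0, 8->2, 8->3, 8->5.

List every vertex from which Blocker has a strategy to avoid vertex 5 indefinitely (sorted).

0, 1, 2, 4, 6, 7, 8

A0 = {5}
A1: add {3} — 3 (Reacher) has 3→5.
A2 = A1; e.g. 0 (Blocker) can still go to 8. Fixed point.
Reacher's attractor = {3, 5}; Blocker avoids the target exactly from the complement.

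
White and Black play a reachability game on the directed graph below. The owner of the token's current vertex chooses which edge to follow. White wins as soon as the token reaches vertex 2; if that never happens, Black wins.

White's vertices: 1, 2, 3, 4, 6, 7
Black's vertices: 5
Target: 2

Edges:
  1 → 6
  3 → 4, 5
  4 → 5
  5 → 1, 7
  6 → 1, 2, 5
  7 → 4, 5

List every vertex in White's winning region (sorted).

A0 = {2}
A1: add {6} — 6 (White) has 6→2.
A2: add {1} — 1 (White) has 1→6.
A3 = A2; e.g. 3 (White) has no edge into A2. Fixed point.
White's winning region = {1, 2, 6}.

1, 2, 6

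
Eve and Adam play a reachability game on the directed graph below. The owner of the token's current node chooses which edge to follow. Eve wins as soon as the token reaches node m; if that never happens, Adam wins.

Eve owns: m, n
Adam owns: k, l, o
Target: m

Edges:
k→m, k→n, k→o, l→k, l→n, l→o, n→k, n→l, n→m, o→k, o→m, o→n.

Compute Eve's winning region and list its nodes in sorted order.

m, n

A0 = {m}
A1: add {n} — n (Eve) has n→m.
A2 = A1; e.g. k (Adam) can still go to o. Fixed point.
Eve's winning region = {m, n}.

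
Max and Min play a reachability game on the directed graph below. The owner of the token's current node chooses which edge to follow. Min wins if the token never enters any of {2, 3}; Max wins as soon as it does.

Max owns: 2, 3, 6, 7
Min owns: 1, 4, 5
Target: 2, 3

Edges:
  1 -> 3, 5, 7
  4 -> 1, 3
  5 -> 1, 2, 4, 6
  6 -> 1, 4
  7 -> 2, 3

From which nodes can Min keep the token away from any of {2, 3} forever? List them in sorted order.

A0 = {2, 3}
A1: add {7} — 7 (Max) has 7→2.
A2 = A1; e.g. 1 (Min) can still go to 5. Fixed point.
Max's attractor = {2, 3, 7}; Min avoids the target exactly from the complement.

1, 4, 5, 6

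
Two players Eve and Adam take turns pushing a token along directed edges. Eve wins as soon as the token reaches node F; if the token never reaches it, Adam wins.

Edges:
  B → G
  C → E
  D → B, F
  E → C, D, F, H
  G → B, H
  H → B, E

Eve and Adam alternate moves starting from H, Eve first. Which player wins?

Adam

Track states (vertex, player-to-move).
A0 = {(F,Eve), (F,Adam)}
A1: add {(D,Eve), (E,Eve)}.
A2: add {(C,Adam)}.
A3 = A2; e.g. (B,Eve) stays out. (H,Eve) never enters ⇒ Adam avoids the target.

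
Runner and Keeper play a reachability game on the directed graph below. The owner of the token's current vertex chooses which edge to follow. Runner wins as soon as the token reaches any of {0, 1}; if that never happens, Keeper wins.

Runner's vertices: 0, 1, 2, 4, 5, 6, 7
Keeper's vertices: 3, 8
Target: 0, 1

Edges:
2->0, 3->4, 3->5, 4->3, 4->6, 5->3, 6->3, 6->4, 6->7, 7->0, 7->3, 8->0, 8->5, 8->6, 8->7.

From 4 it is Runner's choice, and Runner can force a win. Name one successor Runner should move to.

A0 = {0, 1}
A1: add {2, 7} — 2 (Runner) has 2→0; 7 (Runner) has 7→0.
A2: add {6} — 6 (Runner) has 6→7.
A3: add {4} — 4 (Runner) has 4→6.
A4 = A3; e.g. 3 (Keeper) can still go to 5. Fixed point.
From 4, successor 6 is in the attractor (rank 2); the other successor 3 is not.

6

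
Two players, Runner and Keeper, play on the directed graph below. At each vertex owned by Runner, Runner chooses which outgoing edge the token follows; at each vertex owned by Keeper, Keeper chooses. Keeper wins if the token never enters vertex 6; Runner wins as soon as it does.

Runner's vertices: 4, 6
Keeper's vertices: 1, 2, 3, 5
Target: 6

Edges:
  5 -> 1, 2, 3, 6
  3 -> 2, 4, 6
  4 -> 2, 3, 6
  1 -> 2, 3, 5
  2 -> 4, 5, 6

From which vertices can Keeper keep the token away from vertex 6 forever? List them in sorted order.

A0 = {6}
A1: add {4} — 4 (Runner) has 4→6.
A2 = A1; e.g. 1 (Keeper) can still go to 2. Fixed point.
Runner's attractor = {4, 6}; Keeper avoids the target exactly from the complement.

1, 2, 3, 5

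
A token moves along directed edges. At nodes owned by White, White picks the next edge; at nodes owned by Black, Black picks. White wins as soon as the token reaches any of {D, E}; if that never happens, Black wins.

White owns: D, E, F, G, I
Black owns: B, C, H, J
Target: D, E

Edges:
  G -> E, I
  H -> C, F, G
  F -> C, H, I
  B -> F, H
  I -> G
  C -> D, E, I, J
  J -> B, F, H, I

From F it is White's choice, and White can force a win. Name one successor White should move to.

A0 = {D, E}
A1: add {G} — G (White) has G→E.
A2: add {I} — I (White) has I→G.
A3: add {F} — F (White) has F→I.
A4 = A3; e.g. B (Black) can still go to H. Fixed point.
From F, successor I is in the attractor (rank 2); the other successors C, H are not.

I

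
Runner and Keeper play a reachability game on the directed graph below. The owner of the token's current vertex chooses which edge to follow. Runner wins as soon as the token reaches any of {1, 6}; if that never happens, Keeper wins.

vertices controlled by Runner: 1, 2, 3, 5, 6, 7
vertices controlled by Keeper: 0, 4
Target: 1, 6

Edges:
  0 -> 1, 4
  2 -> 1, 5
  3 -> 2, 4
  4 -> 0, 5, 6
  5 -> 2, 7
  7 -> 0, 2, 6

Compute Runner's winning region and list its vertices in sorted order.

1, 2, 3, 5, 6, 7

A0 = {1, 6}
A1: add {2, 7} — 2 (Runner) has 2→1; 7 (Runner) has 7→6.
A2: add {3, 5} — 3 (Runner) has 3→2; 5 (Runner) has 5→2.
A3 = A2; e.g. 0 (Keeper) can still go to 4. Fixed point.
Runner's winning region = {1, 2, 3, 5, 6, 7}.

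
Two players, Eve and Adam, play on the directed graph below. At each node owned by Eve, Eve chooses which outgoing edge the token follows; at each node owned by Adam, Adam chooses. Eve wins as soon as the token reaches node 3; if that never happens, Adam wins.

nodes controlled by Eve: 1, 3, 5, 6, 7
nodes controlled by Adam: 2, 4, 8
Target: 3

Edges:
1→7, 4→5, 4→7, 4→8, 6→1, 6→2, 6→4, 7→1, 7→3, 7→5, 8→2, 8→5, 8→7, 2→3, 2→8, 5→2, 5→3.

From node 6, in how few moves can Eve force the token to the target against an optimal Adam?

3

A0 = {3}
A1: add {5, 7} — 5 (Eve) has 5→3; 7 (Eve) has 7→3.
A2: add {1} — 1 (Eve) has 1→7.
A3: add {6} — 6 (Eve) has 6→1.
A4 = A3; e.g. 2 (Adam) can still go to 8. Fixed point.
6 enters the attractor at level 3, so Eve can force the target in 3 moves from there.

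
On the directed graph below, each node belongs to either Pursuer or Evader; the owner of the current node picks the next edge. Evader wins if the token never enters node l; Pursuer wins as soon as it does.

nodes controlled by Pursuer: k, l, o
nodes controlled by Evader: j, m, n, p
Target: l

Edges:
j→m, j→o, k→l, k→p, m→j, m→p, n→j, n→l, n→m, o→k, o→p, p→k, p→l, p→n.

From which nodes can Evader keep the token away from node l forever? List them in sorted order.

A0 = {l}
A1: add {k} — k (Pursuer) has k→l.
A2: add {o} — o (Pursuer) has o→k.
A3 = A2; e.g. j (Evader) can still go to m. Fixed point.
Pursuer's attractor = {k, l, o}; Evader avoids the target exactly from the complement.

j, m, n, p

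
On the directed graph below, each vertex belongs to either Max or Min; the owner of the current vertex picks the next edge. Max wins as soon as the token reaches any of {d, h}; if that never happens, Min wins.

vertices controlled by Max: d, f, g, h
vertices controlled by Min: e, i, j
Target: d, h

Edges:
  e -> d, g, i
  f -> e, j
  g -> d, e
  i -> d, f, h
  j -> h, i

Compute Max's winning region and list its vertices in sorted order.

A0 = {d, h}
A1: add {g} — g (Max) has g→d.
A2 = A1; e.g. e (Min) can still go to i. Fixed point.
Max's winning region = {d, g, h}.

d, g, h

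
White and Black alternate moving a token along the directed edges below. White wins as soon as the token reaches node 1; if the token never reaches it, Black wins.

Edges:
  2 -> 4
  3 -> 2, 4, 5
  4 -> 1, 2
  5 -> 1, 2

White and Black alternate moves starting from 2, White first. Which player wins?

Track states (vertex, player-to-move).
A0 = {(1,White), (1,Black)}
A1: add {(4,White), (5,White)}.
A2: add {(2,Black)}.
A3: add {(3,White)}.
A4 = A3; e.g. (2,White) stays out. (2,White) never enters ⇒ Black avoids the target.

Black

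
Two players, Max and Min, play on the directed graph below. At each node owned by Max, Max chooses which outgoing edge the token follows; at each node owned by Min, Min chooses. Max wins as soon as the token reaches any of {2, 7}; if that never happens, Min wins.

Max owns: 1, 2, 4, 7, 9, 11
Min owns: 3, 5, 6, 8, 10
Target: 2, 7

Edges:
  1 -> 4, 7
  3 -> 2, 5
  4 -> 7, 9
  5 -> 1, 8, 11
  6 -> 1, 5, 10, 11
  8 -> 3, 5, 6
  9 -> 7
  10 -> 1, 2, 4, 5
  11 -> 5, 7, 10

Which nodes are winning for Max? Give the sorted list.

1, 2, 4, 7, 9, 11

A0 = {2, 7}
A1: add {1, 4, 9, 11} — 1 (Max) has 1→7; 4 (Max) has 4→7; 9 (Max) has 9→7; 11 (Max) has 11→7.
A2 = A1; e.g. 3 (Min) can still go to 5. Fixed point.
Max's winning region = {1, 2, 4, 7, 9, 11}.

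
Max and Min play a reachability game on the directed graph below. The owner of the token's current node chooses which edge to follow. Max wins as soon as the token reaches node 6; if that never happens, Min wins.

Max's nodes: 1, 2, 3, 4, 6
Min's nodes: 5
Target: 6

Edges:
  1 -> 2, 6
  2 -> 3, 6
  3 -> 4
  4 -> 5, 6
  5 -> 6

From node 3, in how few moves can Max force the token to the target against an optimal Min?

A0 = {6}
A1: add {1, 2, 4, 5} — 1 (Max) has 1→6; 2 (Max) has 2→6; 4 (Max) has 4→6; 5 (Min): all of {6} already in.
A2: add {3} — 3 (Max) has 3→4.
A2 = all vertices. Fixed point.
3 enters the attractor at level 2, so Max can force the target in 2 moves from there.

2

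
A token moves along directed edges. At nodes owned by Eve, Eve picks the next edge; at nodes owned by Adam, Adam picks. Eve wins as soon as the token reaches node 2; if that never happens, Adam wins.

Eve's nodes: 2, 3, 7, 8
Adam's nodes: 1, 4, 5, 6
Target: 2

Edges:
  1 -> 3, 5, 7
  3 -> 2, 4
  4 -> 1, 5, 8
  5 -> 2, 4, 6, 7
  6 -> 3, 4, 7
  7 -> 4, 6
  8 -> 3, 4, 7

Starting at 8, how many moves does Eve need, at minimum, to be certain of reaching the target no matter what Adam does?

A0 = {2}
A1: add {3} — 3 (Eve) has 3→2.
A2: add {8} — 8 (Eve) has 8→3.
A3 = A2; e.g. 1 (Adam) can still go to 5. Fixed point.
8 enters the attractor at level 2, so Eve can force the target in 2 moves from there.

2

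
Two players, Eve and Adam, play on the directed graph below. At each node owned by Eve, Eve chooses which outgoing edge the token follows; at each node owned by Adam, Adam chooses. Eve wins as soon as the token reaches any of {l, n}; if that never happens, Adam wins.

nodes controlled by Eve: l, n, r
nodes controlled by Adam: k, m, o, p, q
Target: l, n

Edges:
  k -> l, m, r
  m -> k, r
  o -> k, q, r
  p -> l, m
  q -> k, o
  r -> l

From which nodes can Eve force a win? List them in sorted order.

l, n, r

A0 = {l, n}
A1: add {r} — r (Eve) has r→l.
A2 = A1; e.g. k (Adam) can still go to m. Fixed point.
Eve's winning region = {l, n, r}.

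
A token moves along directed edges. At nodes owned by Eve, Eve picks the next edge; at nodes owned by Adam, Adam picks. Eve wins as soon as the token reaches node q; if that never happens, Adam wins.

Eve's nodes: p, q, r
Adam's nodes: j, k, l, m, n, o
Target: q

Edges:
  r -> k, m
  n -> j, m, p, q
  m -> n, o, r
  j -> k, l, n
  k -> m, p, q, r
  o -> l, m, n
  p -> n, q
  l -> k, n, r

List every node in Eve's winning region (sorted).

p, q

A0 = {q}
A1: add {p} — p (Eve) has p→q.
A2 = A1; e.g. j (Adam) can still go to k. Fixed point.
Eve's winning region = {p, q}.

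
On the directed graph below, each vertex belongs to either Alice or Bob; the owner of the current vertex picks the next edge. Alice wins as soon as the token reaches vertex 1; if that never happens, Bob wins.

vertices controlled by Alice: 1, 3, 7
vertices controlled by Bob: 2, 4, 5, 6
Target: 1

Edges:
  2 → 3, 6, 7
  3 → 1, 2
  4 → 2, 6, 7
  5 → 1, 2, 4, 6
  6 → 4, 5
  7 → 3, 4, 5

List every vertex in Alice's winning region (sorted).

1, 3, 7

A0 = {1}
A1: add {3} — 3 (Alice) has 3→1.
A2: add {7} — 7 (Alice) has 7→3.
A3 = A2; e.g. 2 (Bob) can still go to 6. Fixed point.
Alice's winning region = {1, 3, 7}.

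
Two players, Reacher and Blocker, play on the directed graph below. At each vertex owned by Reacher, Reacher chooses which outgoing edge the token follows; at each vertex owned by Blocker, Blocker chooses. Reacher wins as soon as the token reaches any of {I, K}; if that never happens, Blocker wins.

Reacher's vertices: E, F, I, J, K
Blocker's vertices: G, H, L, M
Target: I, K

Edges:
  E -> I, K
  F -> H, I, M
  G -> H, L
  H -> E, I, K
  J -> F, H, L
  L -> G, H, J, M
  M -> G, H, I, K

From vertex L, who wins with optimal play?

Blocker

A0 = {I, K}
A1: add {E, F} — E (Reacher) has E→I; F (Reacher) has F→I.
A2: add {H, J} — H (Blocker): all of {E, I, K} already in; J (Reacher) has J→F.
A3 = A2; e.g. G (Blocker) can still go to L. Fixed point.
L never enters the attractor, so Blocker can avoid the target forever.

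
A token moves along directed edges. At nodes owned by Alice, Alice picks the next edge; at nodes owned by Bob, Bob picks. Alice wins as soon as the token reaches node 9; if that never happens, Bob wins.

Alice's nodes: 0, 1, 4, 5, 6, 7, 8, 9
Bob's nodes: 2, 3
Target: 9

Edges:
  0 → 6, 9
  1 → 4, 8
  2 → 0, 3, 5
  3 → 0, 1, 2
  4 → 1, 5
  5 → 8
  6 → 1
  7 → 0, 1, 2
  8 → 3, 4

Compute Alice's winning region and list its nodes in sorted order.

0, 7, 9

A0 = {9}
A1: add {0} — 0 (Alice) has 0→9.
A2: add {7} — 7 (Alice) has 7→0.
A3 = A2; e.g. 1 (Alice) has no edge into A2. Fixed point.
Alice's winning region = {0, 7, 9}.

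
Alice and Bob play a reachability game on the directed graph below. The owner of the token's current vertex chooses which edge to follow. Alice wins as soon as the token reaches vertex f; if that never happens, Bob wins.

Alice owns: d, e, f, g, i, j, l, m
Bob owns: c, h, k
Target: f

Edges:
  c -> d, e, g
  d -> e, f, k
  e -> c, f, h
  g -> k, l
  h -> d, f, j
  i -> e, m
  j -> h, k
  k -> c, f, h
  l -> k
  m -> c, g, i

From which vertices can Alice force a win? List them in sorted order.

d, e, f, i, m

A0 = {f}
A1: add {d, e} — d (Alice) has d→f; e (Alice) has e→f.
A2: add {i} — i (Alice) has i→e.
A3: add {m} — m (Alice) has m→i.
A4 = A3; e.g. c (Bob) can still go to g. Fixed point.
Alice's winning region = {d, e, f, i, m}.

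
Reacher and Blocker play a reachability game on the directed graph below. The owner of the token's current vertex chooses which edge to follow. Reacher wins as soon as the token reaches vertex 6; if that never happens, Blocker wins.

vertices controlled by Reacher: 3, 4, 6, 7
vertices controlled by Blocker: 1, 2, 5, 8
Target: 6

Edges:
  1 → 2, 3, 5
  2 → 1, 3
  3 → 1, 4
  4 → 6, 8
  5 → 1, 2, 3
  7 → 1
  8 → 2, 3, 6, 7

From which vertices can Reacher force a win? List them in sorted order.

3, 4, 6

A0 = {6}
A1: add {4} — 4 (Reacher) has 4→6.
A2: add {3} — 3 (Reacher) has 3→4.
A3 = A2; e.g. 1 (Blocker) can still go to 2. Fixed point.
Reacher's winning region = {3, 4, 6}.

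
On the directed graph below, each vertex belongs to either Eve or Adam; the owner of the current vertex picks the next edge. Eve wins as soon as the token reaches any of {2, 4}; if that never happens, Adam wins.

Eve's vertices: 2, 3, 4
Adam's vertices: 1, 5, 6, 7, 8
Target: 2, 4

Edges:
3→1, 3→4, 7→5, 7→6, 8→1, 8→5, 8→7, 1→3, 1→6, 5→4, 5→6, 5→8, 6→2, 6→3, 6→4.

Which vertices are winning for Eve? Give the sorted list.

A0 = {2, 4}
A1: add {3} — 3 (Eve) has 3→4.
A2: add {6} — 6 (Adam): all of {2, 3, 4} already in.
A3: add {1} — 1 (Adam): all of {3, 6} already in.
A4 = A3; e.g. 5 (Adam) can still go to 8. Fixed point.
Eve's winning region = {1, 2, 3, 4, 6}.

1, 2, 3, 4, 6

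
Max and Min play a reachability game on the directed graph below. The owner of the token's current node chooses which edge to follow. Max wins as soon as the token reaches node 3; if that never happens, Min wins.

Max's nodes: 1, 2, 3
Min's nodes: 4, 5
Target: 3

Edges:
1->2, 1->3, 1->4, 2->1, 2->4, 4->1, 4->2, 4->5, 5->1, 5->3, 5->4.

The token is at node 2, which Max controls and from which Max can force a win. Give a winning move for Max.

1

A0 = {3}
A1: add {1} — 1 (Max) has 1→3.
A2: add {2} — 2 (Max) has 2→1.
A3 = A2; e.g. 4 (Min) can still go to 5. Fixed point.
From 2, successor 1 is in the attractor (rank 1); the other successor 4 is not.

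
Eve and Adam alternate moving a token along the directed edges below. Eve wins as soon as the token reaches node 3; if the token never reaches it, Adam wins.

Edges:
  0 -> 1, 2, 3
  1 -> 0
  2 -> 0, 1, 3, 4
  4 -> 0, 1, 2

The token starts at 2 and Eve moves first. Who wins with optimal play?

Eve

Track states (vertex, player-to-move).
A0 = {(3,Eve), (3,Adam)}
A1: add {(0,Eve), (2,Eve)}.
(2,Eve) ∈ A1 ⇒ Eve forces the target.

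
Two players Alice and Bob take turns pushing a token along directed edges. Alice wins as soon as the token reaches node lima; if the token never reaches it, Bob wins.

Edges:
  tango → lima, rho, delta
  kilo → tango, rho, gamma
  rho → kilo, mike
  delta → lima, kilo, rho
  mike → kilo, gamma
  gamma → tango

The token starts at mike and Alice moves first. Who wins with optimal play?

Track states (vertex, player-to-move).
A0 = {(lima,Alice), (lima,Bob)}
A1: add {(tango,Alice), (delta,Alice)}.
A2: add {(gamma,Bob)}.
A3: add {(kilo,Alice), (mike,Alice)}.
(mike,Alice) ∈ A3 ⇒ Alice forces the target.

Alice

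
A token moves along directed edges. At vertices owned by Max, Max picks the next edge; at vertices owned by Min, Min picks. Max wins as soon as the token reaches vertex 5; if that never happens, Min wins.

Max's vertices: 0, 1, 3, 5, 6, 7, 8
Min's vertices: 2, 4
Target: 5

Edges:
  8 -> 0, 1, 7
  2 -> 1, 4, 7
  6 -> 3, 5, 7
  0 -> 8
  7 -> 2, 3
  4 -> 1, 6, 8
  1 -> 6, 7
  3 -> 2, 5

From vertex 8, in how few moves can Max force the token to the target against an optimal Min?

3

A0 = {5}
A1: add {3, 6} — 3 (Max) has 3→5; 6 (Max) has 6→5.
A2: add {1, 7} — 1 (Max) has 1→6; 7 (Max) has 7→3.
A3: add {8} — 8 (Max) has 8→1.
8 enters the attractor at level 3, so Max can force the target in 3 moves from there.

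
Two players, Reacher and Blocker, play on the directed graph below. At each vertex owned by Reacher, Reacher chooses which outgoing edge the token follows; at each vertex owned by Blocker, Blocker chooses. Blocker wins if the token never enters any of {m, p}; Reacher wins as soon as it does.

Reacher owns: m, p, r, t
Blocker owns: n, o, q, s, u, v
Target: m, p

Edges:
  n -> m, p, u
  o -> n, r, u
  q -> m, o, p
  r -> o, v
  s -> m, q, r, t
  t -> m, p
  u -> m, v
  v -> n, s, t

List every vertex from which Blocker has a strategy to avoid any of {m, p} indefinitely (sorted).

n, o, q, r, s, u, v

A0 = {m, p}
A1: add {t} — t (Reacher) has t→m.
A2 = A1; e.g. n (Blocker) can still go to u. Fixed point.
Reacher's attractor = {m, p, t}; Blocker avoids the target exactly from the complement.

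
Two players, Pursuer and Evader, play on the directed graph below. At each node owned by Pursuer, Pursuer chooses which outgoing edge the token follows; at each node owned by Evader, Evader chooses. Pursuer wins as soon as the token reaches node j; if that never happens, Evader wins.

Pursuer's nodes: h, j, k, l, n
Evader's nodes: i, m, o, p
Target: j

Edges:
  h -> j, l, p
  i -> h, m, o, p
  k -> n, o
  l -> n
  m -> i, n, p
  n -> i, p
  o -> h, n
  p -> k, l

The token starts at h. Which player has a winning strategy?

Pursuer

A0 = {j}
A1: add {h} — h (Pursuer) has h→j.
A2 = A1; e.g. i (Evader) can still go to m. Fixed point.
h ∈ A1, so Pursuer can force the target.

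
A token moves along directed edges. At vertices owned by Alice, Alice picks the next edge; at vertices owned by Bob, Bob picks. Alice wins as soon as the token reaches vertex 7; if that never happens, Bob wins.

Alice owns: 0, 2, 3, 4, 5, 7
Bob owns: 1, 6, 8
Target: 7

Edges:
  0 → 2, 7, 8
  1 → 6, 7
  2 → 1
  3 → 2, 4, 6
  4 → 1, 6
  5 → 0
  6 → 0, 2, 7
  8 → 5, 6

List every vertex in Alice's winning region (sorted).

A0 = {7}
A1: add {0} — 0 (Alice) has 0→7.
A2: add {5} — 5 (Alice) has 5→0.
A3 = A2; e.g. 1 (Bob) can still go to 6. Fixed point.
Alice's winning region = {0, 5, 7}.

0, 5, 7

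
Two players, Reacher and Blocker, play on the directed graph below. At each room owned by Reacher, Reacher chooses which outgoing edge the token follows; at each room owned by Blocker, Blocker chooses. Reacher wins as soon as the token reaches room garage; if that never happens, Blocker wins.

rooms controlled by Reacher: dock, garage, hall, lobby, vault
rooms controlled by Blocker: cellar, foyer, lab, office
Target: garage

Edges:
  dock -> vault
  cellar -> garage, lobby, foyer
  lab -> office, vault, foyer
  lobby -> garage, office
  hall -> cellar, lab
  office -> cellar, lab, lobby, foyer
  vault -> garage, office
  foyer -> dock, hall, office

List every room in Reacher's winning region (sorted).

dock, garage, lobby, vault

A0 = {garage}
A1: add {lobby, vault} — lobby (Reacher) has lobby→garage; vault (Reacher) has vault→garage.
A2: add {dock} — dock (Reacher) has dock→vault.
A3 = A2; e.g. cellar (Blocker) can still go to foyer. Fixed point.
Reacher's winning region = {dock, garage, lobby, vault}.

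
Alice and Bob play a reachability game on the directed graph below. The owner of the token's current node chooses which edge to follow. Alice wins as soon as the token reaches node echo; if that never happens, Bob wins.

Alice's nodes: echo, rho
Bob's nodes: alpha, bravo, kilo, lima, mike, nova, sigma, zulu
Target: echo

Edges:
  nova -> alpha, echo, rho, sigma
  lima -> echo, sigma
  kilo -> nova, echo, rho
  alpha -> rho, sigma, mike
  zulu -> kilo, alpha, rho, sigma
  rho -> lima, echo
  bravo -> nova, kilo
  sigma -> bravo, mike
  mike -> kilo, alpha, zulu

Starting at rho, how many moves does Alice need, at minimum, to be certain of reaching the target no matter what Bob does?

A0 = {echo}
A1: add {rho} — rho (Alice) has rho→echo.
A2 = A1; e.g. nova (Bob) can still go to alpha. Fixed point.
rho enters the attractor at level 1, so Alice can force the target in 1 move from there.

1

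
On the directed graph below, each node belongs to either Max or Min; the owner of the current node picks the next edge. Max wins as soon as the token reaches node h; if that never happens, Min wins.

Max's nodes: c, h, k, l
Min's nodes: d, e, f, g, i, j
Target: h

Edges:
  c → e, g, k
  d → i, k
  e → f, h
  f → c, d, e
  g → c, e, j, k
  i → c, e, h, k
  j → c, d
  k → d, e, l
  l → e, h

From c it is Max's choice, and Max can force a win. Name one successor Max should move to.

A0 = {h}
A1: add {l} — l (Max) has l→h.
A2: add {k} — k (Max) has k→l.
A3: add {c} — c (Max) has c→k.
A4 = A3; e.g. d (Min) can still go to i. Fixed point.
From c, successor k is in the attractor (rank 2); the other successors e, g are not.

k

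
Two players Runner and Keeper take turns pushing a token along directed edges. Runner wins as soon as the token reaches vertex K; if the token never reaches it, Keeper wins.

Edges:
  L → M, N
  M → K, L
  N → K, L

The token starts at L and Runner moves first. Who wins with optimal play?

Track states (vertex, player-to-move).
A0 = {(K,Runner), (K,Keeper)}
A1: add {(M,Runner), (N,Runner)}.
A2: add {(L,Keeper)}.
A3 = A2; e.g. (L,Runner) stays out. (L,Runner) never enters ⇒ Keeper avoids the target.

Keeper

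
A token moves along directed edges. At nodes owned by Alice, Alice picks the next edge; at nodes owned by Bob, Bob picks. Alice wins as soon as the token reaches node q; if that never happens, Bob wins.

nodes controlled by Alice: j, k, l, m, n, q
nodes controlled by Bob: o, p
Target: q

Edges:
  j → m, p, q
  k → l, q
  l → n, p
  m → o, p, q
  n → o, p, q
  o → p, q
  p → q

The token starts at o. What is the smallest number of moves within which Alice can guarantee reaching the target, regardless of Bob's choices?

2

A0 = {q}
A1: add {j, k, m, n, p} — j (Alice) has j→q; k (Alice) has k→q; m (Alice) has m→q; n (Alice) has n→q; p (Bob): all of {q} already in.
A2: add {l, o} — l (Alice) has l→n; o (Bob): all of {p, q} already in.
A2 = all vertices. Fixed point.
o enters the attractor at level 2, so Alice can force the target in 2 moves from there.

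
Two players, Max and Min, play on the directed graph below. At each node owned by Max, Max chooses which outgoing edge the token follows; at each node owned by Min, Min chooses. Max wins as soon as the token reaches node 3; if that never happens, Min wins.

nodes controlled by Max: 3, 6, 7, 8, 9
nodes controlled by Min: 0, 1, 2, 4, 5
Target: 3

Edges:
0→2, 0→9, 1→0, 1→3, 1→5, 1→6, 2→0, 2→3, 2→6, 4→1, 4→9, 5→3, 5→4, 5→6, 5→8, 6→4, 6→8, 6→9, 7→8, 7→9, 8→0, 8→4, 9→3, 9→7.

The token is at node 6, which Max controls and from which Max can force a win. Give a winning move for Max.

A0 = {3}
A1: add {9} — 9 (Max) has 9→3.
A2: add {6, 7} — 6 (Max) has 6→9; 7 (Max) has 7→9.
A3 = A2; e.g. 0 (Min) can still go to 2. Fixed point.
From 6, successor 9 is in the attractor (rank 1); the other successors 4, 8 are not.

9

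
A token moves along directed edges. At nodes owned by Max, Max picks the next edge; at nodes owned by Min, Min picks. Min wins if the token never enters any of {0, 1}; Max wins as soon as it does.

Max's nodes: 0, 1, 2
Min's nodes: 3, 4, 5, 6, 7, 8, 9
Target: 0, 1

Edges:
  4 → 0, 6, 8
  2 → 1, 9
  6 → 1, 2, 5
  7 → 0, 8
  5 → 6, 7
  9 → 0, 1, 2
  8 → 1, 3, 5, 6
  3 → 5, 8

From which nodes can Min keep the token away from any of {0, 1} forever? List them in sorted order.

A0 = {0, 1}
A1: add {2} — 2 (Max) has 2→1.
A2: add {9} — 9 (Min): all of {0, 1, 2} already in.
A3 = A2; e.g. 3 (Min) can still go to 5. Fixed point.
Max's attractor = {0, 1, 2, 9}; Min avoids the target exactly from the complement.

3, 4, 5, 6, 7, 8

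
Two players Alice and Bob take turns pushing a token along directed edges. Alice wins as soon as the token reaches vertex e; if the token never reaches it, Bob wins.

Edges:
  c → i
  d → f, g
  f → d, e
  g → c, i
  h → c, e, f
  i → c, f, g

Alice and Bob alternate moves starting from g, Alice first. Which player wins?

Track states (vertex, player-to-move).
A0 = {(e,Alice), (e,Bob)}
A1: add {(f,Alice), (h,Alice)}.
A2 = A1; e.g. (c,Alice) stays out. (g,Alice) never enters ⇒ Bob avoids the target.

Bob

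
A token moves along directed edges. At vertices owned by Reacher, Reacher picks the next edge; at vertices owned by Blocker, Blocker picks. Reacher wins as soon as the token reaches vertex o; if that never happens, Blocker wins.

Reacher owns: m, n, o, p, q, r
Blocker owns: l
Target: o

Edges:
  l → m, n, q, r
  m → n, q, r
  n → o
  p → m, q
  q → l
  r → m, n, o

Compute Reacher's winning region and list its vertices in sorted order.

A0 = {o}
A1: add {n, r} — n (Reacher) has n→o; r (Reacher) has r→o.
A2: add {m} — m (Reacher) has m→n.
A3: add {p} — p (Reacher) has p→m.
A4 = A3; e.g. l (Blocker) can still go to q. Fixed point.
Reacher's winning region = {m, n, o, p, r}.

m, n, o, p, r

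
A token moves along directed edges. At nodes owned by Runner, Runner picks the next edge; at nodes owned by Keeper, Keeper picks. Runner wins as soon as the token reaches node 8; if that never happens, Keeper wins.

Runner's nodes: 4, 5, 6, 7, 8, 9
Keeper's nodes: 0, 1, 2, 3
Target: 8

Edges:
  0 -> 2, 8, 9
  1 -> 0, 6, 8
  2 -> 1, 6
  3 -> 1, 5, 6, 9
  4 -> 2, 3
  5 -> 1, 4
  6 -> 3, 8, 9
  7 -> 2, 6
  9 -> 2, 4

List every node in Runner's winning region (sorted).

A0 = {8}
A1: add {6} — 6 (Runner) has 6→8.
A2: add {7} — 7 (Runner) has 7→6.
A3 = A2; e.g. 0 (Keeper) can still go to 2. Fixed point.
Runner's winning region = {6, 7, 8}.

6, 7, 8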